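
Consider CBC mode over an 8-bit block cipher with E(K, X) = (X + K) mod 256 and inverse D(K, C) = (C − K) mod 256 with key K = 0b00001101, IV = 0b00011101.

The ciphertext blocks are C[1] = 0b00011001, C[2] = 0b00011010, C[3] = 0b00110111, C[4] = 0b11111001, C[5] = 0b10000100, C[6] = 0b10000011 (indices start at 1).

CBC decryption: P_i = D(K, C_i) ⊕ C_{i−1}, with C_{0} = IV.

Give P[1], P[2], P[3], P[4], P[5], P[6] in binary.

P[1]: D(K, 0b00011001) = 0b00001100; 0b00001100 ⊕ 0b00011101 = 0b00010001.
P[2]: D(K, 0b00011010) = 0b00001101; 0b00001101 ⊕ 0b00011001 = 0b00010100.
P[3]: D(K, 0b00110111) = 0b00101010; 0b00101010 ⊕ 0b00011010 = 0b00110000.
P[4]: D(K, 0b11111001) = 0b11101100; 0b11101100 ⊕ 0b00110111 = 0b11011011.
P[5]: D(K, 0b10000100) = 0b01110111; 0b01110111 ⊕ 0b11111001 = 0b10001110.
P[6]: D(K, 0b10000011) = 0b01110110; 0b01110110 ⊕ 0b10000100 = 0b11110010.

P[1] = 0b00010001, P[2] = 0b00010100, P[3] = 0b00110000, P[4] = 0b11011011, P[5] = 0b10001110, P[6] = 0b11110010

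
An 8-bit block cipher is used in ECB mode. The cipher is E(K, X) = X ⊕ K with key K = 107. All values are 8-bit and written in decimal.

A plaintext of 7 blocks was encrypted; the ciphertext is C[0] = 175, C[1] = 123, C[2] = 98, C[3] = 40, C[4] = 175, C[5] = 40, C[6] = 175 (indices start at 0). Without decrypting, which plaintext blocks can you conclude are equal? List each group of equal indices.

ECB encrypts each block independently with the same key, so equal ciphertext blocks imply equal plaintext blocks.
C[0] = C[4] = C[6] = 175, so P[0] = P[4] = P[6].
C[3] = C[5] = 40, so P[3] = P[5].

P[0] = P[4] = P[6]; P[3] = P[5]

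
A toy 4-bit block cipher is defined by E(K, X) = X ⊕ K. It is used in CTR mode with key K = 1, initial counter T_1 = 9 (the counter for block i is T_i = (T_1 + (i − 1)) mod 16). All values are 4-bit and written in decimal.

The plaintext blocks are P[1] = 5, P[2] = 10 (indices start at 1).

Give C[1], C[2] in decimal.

CTR encryption: S_i = E(K, T_i) where T_i is the counter for block i; C_i = P_i ⊕ S_i.
C[1]: T = 9, S = E(K, T) = 8; 5 ⊕ 8 = 13.
C[2]: T = 10, S = E(K, T) = 11; 10 ⊕ 11 = 1.

C[1] = 13, C[2] = 1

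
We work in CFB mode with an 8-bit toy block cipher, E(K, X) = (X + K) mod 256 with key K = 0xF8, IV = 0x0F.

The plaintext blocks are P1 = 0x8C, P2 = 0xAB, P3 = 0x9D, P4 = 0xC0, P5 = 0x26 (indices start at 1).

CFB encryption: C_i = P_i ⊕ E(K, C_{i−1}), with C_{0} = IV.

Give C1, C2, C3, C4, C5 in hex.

C1: E(K, 0x0F) = 0x07; 0x8C ⊕ 0x07 = 0x8B.
C2: E(K, 0x8B) = 0x83; 0xAB ⊕ 0x83 = 0x28.
C3: E(K, 0x28) = 0x20; 0x9D ⊕ 0x20 = 0xBD.
C4: E(K, 0xBD) = 0xB5; 0xC0 ⊕ 0xB5 = 0x75.
C5: E(K, 0x75) = 0x6D; 0x26 ⊕ 0x6D = 0x4B.

C1 = 0x8B, C2 = 0x28, C3 = 0xBD, C4 = 0x75, C5 = 0x4B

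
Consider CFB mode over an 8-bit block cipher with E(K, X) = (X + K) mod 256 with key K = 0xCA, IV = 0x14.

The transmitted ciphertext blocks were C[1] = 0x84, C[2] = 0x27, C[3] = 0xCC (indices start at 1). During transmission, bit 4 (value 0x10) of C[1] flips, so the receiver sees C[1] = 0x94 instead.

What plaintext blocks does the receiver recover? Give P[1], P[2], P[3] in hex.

CFB decryption: P_i = C_i ⊕ E(K, C_{i−1}), with C_{0} = IV.
Only C[1] changed, to 0x94. In CFB, a change in C_i flips the same bit in P_i and garbles P_{i+1}. Decrypting the received ciphertext:
P[1]: E(K, 0x14) = 0xDE; 0x94 ⊕ 0xDE = 0x4A.
P[2]: E(K, 0x94) = 0x5E; 0x27 ⊕ 0x5E = 0x79.
P[3]: E(K, 0x27) = 0xF1; 0xCC ⊕ 0xF1 = 0x3D.
Blocks that differ from the original plaintext: P[1], P[2].

P[1] = 0x4A, P[2] = 0x79, P[3] = 0x3D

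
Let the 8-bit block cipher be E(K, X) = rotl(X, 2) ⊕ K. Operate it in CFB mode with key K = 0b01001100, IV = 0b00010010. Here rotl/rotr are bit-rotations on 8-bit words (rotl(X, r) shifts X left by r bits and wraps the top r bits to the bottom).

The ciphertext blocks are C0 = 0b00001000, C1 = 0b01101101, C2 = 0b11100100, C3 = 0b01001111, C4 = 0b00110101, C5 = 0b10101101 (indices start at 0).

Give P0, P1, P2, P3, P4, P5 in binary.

P0 = 0b00001100, P1 = 0b00000001, P2 = 0b00011101, P3 = 0b10010000, P4 = 0b01000100, P5 = 0b00110101

CFB decryption: P_i = C_i ⊕ E(K, C_{i−1}), with C_{−1} = IV.
P0: E(K, 0b00010010) = 0b00000100; 0b00001000 ⊕ 0b00000100 = 0b00001100.
P1: E(K, 0b00001000) = 0b01101100; 0b01101101 ⊕ 0b01101100 = 0b00000001.
P2: E(K, 0b01101101) = 0b11111001; 0b11100100 ⊕ 0b11111001 = 0b00011101.
P3: E(K, 0b11100100) = 0b11011111; 0b01001111 ⊕ 0b11011111 = 0b10010000.
P4: E(K, 0b01001111) = 0b01110001; 0b00110101 ⊕ 0b01110001 = 0b01000100.
P5: E(K, 0b00110101) = 0b10011000; 0b10101101 ⊕ 0b10011000 = 0b00110101.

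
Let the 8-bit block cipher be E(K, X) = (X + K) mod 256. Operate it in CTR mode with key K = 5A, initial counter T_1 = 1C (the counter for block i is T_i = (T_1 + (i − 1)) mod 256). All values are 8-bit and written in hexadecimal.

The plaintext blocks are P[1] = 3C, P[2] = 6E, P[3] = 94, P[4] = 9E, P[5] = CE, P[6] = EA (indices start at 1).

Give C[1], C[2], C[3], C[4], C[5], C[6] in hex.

C[1] = 4A, C[2] = 19, C[3] = EC, C[4] = E7, C[5] = B4, C[6] = 91

CTR encryption: S_i = E(K, T_i) where T_i is the counter for block i; C_i = P_i ⊕ S_i.
C[1]: T = 1C, S = E(K, T) = 76; 3C ⊕ 76 = 4A.
C[2]: T = 1D, S = E(K, T) = 77; 6E ⊕ 77 = 19.
C[3]: T = 1E, S = E(K, T) = 78; 94 ⊕ 78 = EC.
C[4]: T = 1F, S = E(K, T) = 79; 9E ⊕ 79 = E7.
C[5]: T = 20, S = E(K, T) = 7A; CE ⊕ 7A = B4.
C[6]: T = 21, S = E(K, T) = 7B; EA ⊕ 7B = 91.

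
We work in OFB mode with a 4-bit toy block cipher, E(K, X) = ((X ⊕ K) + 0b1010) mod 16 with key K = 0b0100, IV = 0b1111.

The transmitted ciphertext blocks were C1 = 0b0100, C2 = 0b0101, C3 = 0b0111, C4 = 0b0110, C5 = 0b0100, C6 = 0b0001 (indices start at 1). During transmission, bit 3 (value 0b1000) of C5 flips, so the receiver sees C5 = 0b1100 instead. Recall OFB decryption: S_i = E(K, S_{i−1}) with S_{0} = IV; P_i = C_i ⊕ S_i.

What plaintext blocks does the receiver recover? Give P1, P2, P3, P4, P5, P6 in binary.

P1 = 0b0001, P2 = 0b1110, P3 = 0b1110, P4 = 0b0001, P5 = 0b0001, P6 = 0b0010

Only C5 changed, to 0b1100. In OFB, a change in C_i flips the same bit in P_i only; the keystream is unaffected. Decrypting the received ciphertext:
P1: S = E(K, 0b1111) = 0b0101; 0b0100 ⊕ 0b0101 = 0b0001.
P2: S = E(K, 0b0101) = 0b1011; 0b0101 ⊕ 0b1011 = 0b1110.
P3: S = E(K, 0b1011) = 0b1001; 0b0111 ⊕ 0b1001 = 0b1110.
P4: S = E(K, 0b1001) = 0b0111; 0b0110 ⊕ 0b0111 = 0b0001.
P5: S = E(K, 0b0111) = 0b1101; 0b1100 ⊕ 0b1101 = 0b0001.
P6: S = E(K, 0b1101) = 0b0011; 0b0001 ⊕ 0b0011 = 0b0010.
Blocks that differ from the original plaintext: P5.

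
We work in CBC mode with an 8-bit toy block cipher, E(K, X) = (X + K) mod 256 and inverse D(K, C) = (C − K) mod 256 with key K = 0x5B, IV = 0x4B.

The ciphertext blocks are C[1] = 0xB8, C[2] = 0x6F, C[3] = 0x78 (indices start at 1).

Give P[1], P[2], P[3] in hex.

CBC decryption: P_i = D(K, C_i) ⊕ C_{i−1}, with C_{0} = IV.
P[1]: D(K, 0xB8) = 0x5D; 0x5D ⊕ 0x4B = 0x16.
P[2]: D(K, 0x6F) = 0x14; 0x14 ⊕ 0xB8 = 0xAC.
P[3]: D(K, 0x78) = 0x1D; 0x1D ⊕ 0x6F = 0x72.

P[1] = 0x16, P[2] = 0xAC, P[3] = 0x72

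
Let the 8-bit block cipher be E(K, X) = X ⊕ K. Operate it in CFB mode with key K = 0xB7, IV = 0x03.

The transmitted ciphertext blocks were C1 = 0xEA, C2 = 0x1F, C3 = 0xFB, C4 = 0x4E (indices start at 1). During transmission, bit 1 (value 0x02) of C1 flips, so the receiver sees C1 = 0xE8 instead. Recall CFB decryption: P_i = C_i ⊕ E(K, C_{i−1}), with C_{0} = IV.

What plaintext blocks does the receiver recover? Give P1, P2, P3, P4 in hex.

P1 = 0x5C, P2 = 0x40, P3 = 0x53, P4 = 0x02

Only C1 changed, to 0xE8. In CFB, a change in C_i flips the same bit in P_i and garbles P_{i+1}. Decrypting the received ciphertext:
P1: E(K, 0x03) = 0xB4; 0xE8 ⊕ 0xB4 = 0x5C.
P2: E(K, 0xE8) = 0x5F; 0x1F ⊕ 0x5F = 0x40.
P3: E(K, 0x1F) = 0xA8; 0xFB ⊕ 0xA8 = 0x53.
P4: E(K, 0xFB) = 0x4C; 0x4E ⊕ 0x4C = 0x02.
Blocks that differ from the original plaintext: P1, P2.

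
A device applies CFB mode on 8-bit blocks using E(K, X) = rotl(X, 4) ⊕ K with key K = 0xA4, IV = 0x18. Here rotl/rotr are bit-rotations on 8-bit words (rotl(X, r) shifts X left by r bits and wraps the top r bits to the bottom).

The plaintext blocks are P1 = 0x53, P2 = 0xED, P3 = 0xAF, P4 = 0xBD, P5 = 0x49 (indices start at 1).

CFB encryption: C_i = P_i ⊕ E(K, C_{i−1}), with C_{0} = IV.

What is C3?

C1: E(K, 0x18) = 0x25; 0x53 ⊕ 0x25 = 0x76.
C2: E(K, 0x76) = 0xC3; 0xED ⊕ 0xC3 = 0x2E.
C3: E(K, 0x2E) = 0x46; 0xAF ⊕ 0x46 = 0xE9.

C3 = 0xE9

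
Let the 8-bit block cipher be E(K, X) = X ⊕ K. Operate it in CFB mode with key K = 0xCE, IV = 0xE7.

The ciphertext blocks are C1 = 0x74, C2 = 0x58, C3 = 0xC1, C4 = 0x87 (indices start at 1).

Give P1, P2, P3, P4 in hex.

CFB decryption: P_i = C_i ⊕ E(K, C_{i−1}), with C_{0} = IV.
P1: E(K, 0xE7) = 0x29; 0x74 ⊕ 0x29 = 0x5D.
P2: E(K, 0x74) = 0xBA; 0x58 ⊕ 0xBA = 0xE2.
P3: E(K, 0x58) = 0x96; 0xC1 ⊕ 0x96 = 0x57.
P4: E(K, 0xC1) = 0x0F; 0x87 ⊕ 0x0F = 0x88.

P1 = 0x5D, P2 = 0xE2, P3 = 0x57, P4 = 0x88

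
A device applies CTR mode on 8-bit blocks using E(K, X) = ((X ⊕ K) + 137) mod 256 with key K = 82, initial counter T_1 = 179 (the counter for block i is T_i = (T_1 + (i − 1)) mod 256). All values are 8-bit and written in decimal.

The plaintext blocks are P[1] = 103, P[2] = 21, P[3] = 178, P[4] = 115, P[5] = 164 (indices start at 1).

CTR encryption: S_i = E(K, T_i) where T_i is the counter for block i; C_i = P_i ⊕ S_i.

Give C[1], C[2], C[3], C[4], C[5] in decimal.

C[1]: T = 179, S = E(K, T) = 106; 103 ⊕ 106 = 13.
C[2]: T = 180, S = E(K, T) = 111; 21 ⊕ 111 = 122.
C[3]: T = 181, S = E(K, T) = 112; 178 ⊕ 112 = 194.
C[4]: T = 182, S = E(K, T) = 109; 115 ⊕ 109 = 30.
C[5]: T = 183, S = E(K, T) = 110; 164 ⊕ 110 = 202.

C[1] = 13, C[2] = 122, C[3] = 194, C[4] = 30, C[5] = 202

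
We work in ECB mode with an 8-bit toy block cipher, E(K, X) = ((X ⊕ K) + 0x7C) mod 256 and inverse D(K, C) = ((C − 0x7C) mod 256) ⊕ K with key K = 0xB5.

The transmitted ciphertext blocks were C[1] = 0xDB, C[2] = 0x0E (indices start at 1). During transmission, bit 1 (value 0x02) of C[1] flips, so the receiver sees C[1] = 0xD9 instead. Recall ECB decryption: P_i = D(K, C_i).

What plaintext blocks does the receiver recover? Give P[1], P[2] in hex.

Only C[1] changed, to 0xD9. In ECB, a change in C_i affects only P_i. Decrypting the received ciphertext:
P[1]: D(K, 0xD9) = 0xE8.
P[2]: D(K, 0x0E) = 0x27.
Blocks that differ from the original plaintext: P[1].

P[1] = 0xE8, P[2] = 0x27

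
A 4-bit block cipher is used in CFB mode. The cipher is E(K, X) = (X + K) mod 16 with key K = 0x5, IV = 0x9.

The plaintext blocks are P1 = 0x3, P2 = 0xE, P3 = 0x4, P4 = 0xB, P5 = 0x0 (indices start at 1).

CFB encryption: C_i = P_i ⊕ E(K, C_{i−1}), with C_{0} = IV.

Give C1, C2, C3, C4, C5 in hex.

C1: E(K, 0x9) = 0xE; 0x3 ⊕ 0xE = 0xD.
C2: E(K, 0xD) = 0x2; 0xE ⊕ 0x2 = 0xC.
C3: E(K, 0xC) = 0x1; 0x4 ⊕ 0x1 = 0x5.
C4: E(K, 0x5) = 0xA; 0xB ⊕ 0xA = 0x1.
C5: E(K, 0x1) = 0x6; 0x0 ⊕ 0x6 = 0x6.

C1 = 0xD, C2 = 0xC, C3 = 0x5, C4 = 0x1, C5 = 0x6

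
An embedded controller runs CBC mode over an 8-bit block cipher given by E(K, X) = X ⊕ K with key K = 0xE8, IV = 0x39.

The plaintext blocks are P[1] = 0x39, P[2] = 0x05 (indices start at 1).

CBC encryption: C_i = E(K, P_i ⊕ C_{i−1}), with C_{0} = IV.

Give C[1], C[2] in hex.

C[1] = 0xE8, C[2] = 0x05

C[1]: P[1] ⊕ 0x39 = 0x00; E(K, 0x00) = 0xE8.
C[2]: P[2] ⊕ 0xE8 = 0xED; E(K, 0xED) = 0x05.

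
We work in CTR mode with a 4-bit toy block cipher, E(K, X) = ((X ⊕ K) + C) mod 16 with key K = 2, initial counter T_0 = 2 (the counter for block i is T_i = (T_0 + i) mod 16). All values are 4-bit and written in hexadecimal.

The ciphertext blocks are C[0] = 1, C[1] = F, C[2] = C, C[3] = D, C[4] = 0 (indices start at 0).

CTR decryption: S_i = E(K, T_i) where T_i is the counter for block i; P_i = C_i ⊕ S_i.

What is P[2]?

P[2]: T = 4, S = E(K, T) = 2; C ⊕ 2 = E.

P[2] = E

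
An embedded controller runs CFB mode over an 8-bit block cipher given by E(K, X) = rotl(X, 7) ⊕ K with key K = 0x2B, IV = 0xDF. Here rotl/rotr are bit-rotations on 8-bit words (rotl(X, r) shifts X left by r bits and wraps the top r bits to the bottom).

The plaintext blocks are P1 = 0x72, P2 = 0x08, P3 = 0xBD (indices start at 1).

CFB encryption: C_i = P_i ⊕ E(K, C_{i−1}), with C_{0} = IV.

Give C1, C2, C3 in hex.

C1: E(K, 0xDF) = 0xC4; 0x72 ⊕ 0xC4 = 0xB6.
C2: E(K, 0xB6) = 0x70; 0x08 ⊕ 0x70 = 0x78.
C3: E(K, 0x78) = 0x17; 0xBD ⊕ 0x17 = 0xAA.

C1 = 0xB6, C2 = 0x78, C3 = 0xAA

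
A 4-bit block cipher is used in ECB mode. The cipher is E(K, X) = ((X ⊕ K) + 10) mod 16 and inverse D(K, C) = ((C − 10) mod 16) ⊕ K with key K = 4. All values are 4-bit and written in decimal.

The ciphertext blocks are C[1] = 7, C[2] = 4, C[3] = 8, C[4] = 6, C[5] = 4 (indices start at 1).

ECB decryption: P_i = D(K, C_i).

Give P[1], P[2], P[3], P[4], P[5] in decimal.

P[1] = 9, P[2] = 14, P[3] = 10, P[4] = 8, P[5] = 14

P[1]: D(K, 7) = 9.
P[2]: D(K, 4) = 14.
P[3]: D(K, 8) = 10.
P[4]: D(K, 6) = 8.
P[5]: D(K, 4) = 14.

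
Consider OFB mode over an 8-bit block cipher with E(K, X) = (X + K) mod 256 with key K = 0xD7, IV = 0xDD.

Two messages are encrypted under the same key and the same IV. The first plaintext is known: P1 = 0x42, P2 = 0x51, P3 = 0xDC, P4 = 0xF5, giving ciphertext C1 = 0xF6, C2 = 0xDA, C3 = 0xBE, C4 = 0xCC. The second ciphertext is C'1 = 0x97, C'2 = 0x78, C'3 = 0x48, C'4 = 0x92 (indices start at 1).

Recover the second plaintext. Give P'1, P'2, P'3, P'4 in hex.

P'1 = 0x23, P'2 = 0xF3, P'3 = 0x2A, P'4 = 0xAB

In OFB with a reused IV, both messages share the same keystream S_i, so C_i ⊕ C'_i = P_i ⊕ P'_i and thus P'_i = P_i ⊕ C_i ⊕ C'_i.
P'1: 0x42 ⊕ 0xF6 ⊕ 0x97 = 0x23.
P'2: 0x51 ⊕ 0xDA ⊕ 0x78 = 0xF3.
P'3: 0xDC ⊕ 0xBE ⊕ 0x48 = 0x2A.
P'4: 0xF5 ⊕ 0xCC ⊕ 0x92 = 0xAB.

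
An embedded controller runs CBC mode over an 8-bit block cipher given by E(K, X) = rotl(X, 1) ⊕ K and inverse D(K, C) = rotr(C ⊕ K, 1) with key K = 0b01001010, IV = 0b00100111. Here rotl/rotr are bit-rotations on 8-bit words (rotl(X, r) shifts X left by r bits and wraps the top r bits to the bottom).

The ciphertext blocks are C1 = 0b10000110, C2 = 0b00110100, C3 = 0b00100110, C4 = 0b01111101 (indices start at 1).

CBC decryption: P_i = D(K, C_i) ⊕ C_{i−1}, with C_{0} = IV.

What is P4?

P4 = 0b10111101

P4: D(K, 0b01111101) = 0b10011011; 0b10011011 ⊕ 0b00100110 = 0b10111101.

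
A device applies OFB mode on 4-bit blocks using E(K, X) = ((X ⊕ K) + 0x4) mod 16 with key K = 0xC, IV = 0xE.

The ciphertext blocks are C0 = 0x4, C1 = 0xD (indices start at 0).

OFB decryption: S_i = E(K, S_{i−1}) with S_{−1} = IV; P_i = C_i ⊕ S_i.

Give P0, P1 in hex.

P0 = 0x2, P1 = 0x3

P0: S = E(K, 0xE) = 0x6; 0x4 ⊕ 0x6 = 0x2.
P1: S = E(K, 0x6) = 0xE; 0xD ⊕ 0xE = 0x3.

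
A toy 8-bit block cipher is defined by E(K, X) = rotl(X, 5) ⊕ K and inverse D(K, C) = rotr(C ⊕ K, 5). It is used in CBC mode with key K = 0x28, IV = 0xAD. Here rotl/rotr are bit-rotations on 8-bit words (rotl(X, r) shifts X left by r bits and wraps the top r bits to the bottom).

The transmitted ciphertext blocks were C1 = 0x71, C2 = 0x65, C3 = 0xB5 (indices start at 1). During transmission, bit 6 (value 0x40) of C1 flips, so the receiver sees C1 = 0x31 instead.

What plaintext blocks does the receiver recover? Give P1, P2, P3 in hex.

P1 = 0x65, P2 = 0x5B, P3 = 0x89

CBC decryption: P_i = D(K, C_i) ⊕ C_{i−1}, with C_{0} = IV.
Only C1 changed, to 0x31. In CBC, a change in C_i garbles P_i and flips the same bit in P_{i+1}. Decrypting the received ciphertext:
P1: D(K, 0x31) = 0xC8; 0xC8 ⊕ 0xAD = 0x65.
P2: D(K, 0x65) = 0x6A; 0x6A ⊕ 0x31 = 0x5B.
P3: D(K, 0xB5) = 0xEC; 0xEC ⊕ 0x65 = 0x89.
Blocks that differ from the original plaintext: P1, P2.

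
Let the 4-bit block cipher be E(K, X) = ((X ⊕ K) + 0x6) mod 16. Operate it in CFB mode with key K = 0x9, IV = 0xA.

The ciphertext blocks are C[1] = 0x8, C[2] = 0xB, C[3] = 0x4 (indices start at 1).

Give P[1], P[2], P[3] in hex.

CFB decryption: P_i = C_i ⊕ E(K, C_{i−1}), with C_{0} = IV.
P[1]: E(K, 0xA) = 0x9; 0x8 ⊕ 0x9 = 0x1.
P[2]: E(K, 0x8) = 0x7; 0xB ⊕ 0x7 = 0xC.
P[3]: E(K, 0xB) = 0x8; 0x4 ⊕ 0x8 = 0xC.

P[1] = 0x1, P[2] = 0xC, P[3] = 0xC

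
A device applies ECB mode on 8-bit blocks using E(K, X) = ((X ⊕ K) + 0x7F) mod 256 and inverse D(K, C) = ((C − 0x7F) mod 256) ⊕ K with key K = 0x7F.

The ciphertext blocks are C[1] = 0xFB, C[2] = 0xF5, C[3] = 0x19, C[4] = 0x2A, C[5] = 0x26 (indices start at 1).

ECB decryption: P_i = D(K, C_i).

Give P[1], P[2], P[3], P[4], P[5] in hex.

P[1]: D(K, 0xFB) = 0x03.
P[2]: D(K, 0xF5) = 0x09.
P[3]: D(K, 0x19) = 0xE5.
P[4]: D(K, 0x2A) = 0xD4.
P[5]: D(K, 0x26) = 0xD8.

P[1] = 0x03, P[2] = 0x09, P[3] = 0xE5, P[4] = 0xD4, P[5] = 0xD8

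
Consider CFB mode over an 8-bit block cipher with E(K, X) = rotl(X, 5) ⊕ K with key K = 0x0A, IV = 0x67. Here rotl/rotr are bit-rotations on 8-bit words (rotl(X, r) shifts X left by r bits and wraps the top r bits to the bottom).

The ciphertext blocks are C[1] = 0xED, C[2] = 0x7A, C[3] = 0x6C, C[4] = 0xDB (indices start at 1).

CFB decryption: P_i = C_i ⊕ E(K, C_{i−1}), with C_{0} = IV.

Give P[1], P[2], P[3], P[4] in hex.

P[1]: E(K, 0x67) = 0xE6; 0xED ⊕ 0xE6 = 0x0B.
P[2]: E(K, 0xED) = 0xB7; 0x7A ⊕ 0xB7 = 0xCD.
P[3]: E(K, 0x7A) = 0x45; 0x6C ⊕ 0x45 = 0x29.
P[4]: E(K, 0x6C) = 0x87; 0xDB ⊕ 0x87 = 0x5C.

P[1] = 0x0B, P[2] = 0xCD, P[3] = 0x29, P[4] = 0x5C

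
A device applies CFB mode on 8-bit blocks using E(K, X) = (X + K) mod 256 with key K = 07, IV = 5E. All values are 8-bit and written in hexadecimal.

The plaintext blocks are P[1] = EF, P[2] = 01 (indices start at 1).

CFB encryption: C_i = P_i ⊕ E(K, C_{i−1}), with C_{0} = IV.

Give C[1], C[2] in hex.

C[1]: E(K, 5E) = 65; EF ⊕ 65 = 8A.
C[2]: E(K, 8A) = 91; 01 ⊕ 91 = 90.

C[1] = 8A, C[2] = 90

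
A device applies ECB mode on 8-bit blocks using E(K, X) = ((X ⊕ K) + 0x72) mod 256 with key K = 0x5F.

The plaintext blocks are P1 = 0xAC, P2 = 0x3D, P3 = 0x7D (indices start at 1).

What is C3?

ECB encryption: C_i = E(K, P_i).
C3: E(K, 0x7D) = 0x94.

C3 = 0x94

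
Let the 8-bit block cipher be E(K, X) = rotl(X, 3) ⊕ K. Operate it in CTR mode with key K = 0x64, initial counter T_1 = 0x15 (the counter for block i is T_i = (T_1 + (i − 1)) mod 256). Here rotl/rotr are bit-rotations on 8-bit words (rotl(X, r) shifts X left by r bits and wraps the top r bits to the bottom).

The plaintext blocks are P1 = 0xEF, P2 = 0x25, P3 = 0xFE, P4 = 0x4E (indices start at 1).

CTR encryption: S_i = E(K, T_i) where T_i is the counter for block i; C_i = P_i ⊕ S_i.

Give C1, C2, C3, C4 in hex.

C1: T = 0x15, S = E(K, T) = 0xCC; 0xEF ⊕ 0xCC = 0x23.
C2: T = 0x16, S = E(K, T) = 0xD4; 0x25 ⊕ 0xD4 = 0xF1.
C3: T = 0x17, S = E(K, T) = 0xDC; 0xFE ⊕ 0xDC = 0x22.
C4: T = 0x18, S = E(K, T) = 0xA4; 0x4E ⊕ 0xA4 = 0xEA.

C1 = 0x23, C2 = 0xF1, C3 = 0x22, C4 = 0xEA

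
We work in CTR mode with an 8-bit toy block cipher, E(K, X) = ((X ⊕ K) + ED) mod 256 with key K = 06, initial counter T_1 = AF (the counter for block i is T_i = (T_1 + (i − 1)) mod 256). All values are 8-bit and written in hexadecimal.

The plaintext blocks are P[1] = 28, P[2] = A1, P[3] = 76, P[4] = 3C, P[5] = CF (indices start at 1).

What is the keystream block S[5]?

A2

CTR encryption: S_i = E(K, T_i) where T_i is the counter for block i; C_i = P_i ⊕ S_i.
C[1]: T = AF, S = E(K, T) = 96; 28 ⊕ 96 = BE.
C[2]: T = B0, S = E(K, T) = A3; A1 ⊕ A3 = 02.
C[3]: T = B1, S = E(K, T) = A4; 76 ⊕ A4 = D2.
C[4]: T = B2, S = E(K, T) = A1; 3C ⊕ A1 = 9D.
C[5]: T = B3, S = E(K, T) = A2; CF ⊕ A2 = 6D.
So S[5] = A2.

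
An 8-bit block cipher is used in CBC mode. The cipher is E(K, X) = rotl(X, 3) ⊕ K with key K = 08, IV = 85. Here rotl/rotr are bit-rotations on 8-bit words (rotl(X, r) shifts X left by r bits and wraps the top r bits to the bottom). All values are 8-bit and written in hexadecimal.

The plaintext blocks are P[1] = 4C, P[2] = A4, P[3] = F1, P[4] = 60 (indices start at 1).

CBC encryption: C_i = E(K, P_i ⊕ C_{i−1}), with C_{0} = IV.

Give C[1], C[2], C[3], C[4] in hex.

C[1]: P[1] ⊕ 85 = C9; E(K, C9) = 46.
C[2]: P[2] ⊕ 46 = E2; E(K, E2) = 1F.
C[3]: P[3] ⊕ 1F = EE; E(K, EE) = 7F.
C[4]: P[4] ⊕ 7F = 1F; E(K, 1F) = F0.

C[1] = 46, C[2] = 1F, C[3] = 7F, C[4] = F0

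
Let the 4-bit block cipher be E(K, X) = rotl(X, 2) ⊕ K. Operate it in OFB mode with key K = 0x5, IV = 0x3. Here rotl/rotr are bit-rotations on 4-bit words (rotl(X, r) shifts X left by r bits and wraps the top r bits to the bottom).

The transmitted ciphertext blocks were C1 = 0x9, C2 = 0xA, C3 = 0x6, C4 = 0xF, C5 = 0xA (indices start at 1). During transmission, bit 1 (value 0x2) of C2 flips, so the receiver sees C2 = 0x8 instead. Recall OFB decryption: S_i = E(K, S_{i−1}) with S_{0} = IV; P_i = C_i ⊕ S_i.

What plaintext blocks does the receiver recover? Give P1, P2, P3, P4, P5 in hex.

P1 = 0x0, P2 = 0xB, P3 = 0xF, P4 = 0xC, P5 = 0x3

Only C2 changed, to 0x8. In OFB, a change in C_i flips the same bit in P_i only; the keystream is unaffected. Decrypting the received ciphertext:
P1: S = E(K, 0x3) = 0x9; 0x9 ⊕ 0x9 = 0x0.
P2: S = E(K, 0x9) = 0x3; 0x8 ⊕ 0x3 = 0xB.
P3: S = E(K, 0x3) = 0x9; 0x6 ⊕ 0x9 = 0xF.
P4: S = E(K, 0x9) = 0x3; 0xF ⊕ 0x3 = 0xC.
P5: S = E(K, 0x3) = 0x9; 0xA ⊕ 0x9 = 0x3.
Blocks that differ from the original plaintext: P2.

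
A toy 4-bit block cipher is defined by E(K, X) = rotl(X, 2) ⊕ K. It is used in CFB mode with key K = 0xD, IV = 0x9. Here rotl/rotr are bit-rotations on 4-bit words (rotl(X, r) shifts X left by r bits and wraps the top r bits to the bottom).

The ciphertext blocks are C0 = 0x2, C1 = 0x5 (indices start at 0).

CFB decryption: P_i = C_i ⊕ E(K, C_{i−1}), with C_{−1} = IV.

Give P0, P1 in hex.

P0: E(K, 0x9) = 0xB; 0x2 ⊕ 0xB = 0x9.
P1: E(K, 0x2) = 0x5; 0x5 ⊕ 0x5 = 0x0.

P0 = 0x9, P1 = 0x0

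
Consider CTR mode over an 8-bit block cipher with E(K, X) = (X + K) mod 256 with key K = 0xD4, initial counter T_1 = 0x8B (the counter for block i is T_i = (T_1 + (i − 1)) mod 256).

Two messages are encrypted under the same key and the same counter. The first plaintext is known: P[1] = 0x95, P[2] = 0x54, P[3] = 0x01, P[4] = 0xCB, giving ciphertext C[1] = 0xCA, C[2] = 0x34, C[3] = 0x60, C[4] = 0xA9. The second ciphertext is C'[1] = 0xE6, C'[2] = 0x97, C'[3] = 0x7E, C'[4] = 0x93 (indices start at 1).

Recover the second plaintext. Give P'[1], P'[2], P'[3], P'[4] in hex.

P'[1] = 0xB9, P'[2] = 0xF7, P'[3] = 0x1F, P'[4] = 0xF1

In CTR with a reused counter, both messages share the same keystream S_i, so C_i ⊕ C'_i = P_i ⊕ P'_i and thus P'_i = P_i ⊕ C_i ⊕ C'_i.
P'[1]: 0x95 ⊕ 0xCA ⊕ 0xE6 = 0xB9.
P'[2]: 0x54 ⊕ 0x34 ⊕ 0x97 = 0xF7.
P'[3]: 0x01 ⊕ 0x60 ⊕ 0x7E = 0x1F.
P'[4]: 0xCB ⊕ 0xA9 ⊕ 0x93 = 0xF1.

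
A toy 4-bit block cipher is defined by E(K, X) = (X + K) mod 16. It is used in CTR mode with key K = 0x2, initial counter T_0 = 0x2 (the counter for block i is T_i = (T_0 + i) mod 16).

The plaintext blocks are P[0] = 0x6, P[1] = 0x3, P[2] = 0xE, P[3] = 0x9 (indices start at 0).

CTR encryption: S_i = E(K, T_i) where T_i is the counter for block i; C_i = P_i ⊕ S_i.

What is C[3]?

C[0]: T = 0x2, S = E(K, T) = 0x4; 0x6 ⊕ 0x4 = 0x2.
C[1]: T = 0x3, S = E(K, T) = 0x5; 0x3 ⊕ 0x5 = 0x6.
C[2]: T = 0x4, S = E(K, T) = 0x6; 0xE ⊕ 0x6 = 0x8.
C[3]: T = 0x5, S = E(K, T) = 0x7; 0x9 ⊕ 0x7 = 0xE.

C[3] = 0xE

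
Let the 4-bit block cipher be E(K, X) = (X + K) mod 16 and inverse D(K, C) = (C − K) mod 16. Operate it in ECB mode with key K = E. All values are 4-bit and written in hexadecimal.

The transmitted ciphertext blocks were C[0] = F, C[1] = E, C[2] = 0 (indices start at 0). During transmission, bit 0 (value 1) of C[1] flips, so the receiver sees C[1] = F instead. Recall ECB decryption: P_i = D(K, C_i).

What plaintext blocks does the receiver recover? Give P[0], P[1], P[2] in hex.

P[0] = 1, P[1] = 1, P[2] = 2

Only C[1] changed, to F. In ECB, a change in C_i affects only P_i. Decrypting the received ciphertext:
P[0]: D(K, F) = 1.
P[1]: D(K, F) = 1.
P[2]: D(K, 0) = 2.
Blocks that differ from the original plaintext: P[1].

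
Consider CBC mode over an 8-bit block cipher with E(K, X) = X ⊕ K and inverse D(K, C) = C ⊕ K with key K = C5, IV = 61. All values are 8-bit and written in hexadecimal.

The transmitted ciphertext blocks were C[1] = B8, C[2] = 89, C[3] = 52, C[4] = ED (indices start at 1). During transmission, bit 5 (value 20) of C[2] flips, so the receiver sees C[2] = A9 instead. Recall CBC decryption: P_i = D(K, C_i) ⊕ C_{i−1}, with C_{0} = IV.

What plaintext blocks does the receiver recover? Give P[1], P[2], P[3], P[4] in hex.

P[1] = 1C, P[2] = D4, P[3] = 3E, P[4] = 7A

Only C[2] changed, to A9. In CBC, a change in C_i garbles P_i and flips the same bit in P_{i+1}. Decrypting the received ciphertext:
P[1]: D(K, B8) = 7D; 7D ⊕ 61 = 1C.
P[2]: D(K, A9) = 6C; 6C ⊕ B8 = D4.
P[3]: D(K, 52) = 97; 97 ⊕ A9 = 3E.
P[4]: D(K, ED) = 28; 28 ⊕ 52 = 7A.
Blocks that differ from the original plaintext: P[2], P[3].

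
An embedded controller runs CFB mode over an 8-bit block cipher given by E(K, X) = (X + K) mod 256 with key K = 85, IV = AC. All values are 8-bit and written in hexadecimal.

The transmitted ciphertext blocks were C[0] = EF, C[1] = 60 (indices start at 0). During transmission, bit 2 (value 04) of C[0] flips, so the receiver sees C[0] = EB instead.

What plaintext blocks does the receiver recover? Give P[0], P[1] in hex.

P[0] = DA, P[1] = 10

CFB decryption: P_i = C_i ⊕ E(K, C_{i−1}), with C_{−1} = IV.
Only C[0] changed, to EB. In CFB, a change in C_i flips the same bit in P_i and garbles P_{i+1}. Decrypting the received ciphertext:
P[0]: E(K, AC) = 31; EB ⊕ 31 = DA.
P[1]: E(K, EB) = 70; 60 ⊕ 70 = 10.
Blocks that differ from the original plaintext: P[0], P[1].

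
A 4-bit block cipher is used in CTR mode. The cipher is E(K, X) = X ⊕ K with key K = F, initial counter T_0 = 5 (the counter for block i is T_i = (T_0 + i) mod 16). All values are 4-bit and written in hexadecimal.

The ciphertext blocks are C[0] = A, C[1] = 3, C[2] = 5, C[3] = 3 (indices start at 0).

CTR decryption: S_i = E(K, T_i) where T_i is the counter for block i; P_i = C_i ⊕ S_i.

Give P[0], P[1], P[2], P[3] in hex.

P[0]: T = 5, S = E(K, T) = A; A ⊕ A = 0.
P[1]: T = 6, S = E(K, T) = 9; 3 ⊕ 9 = A.
P[2]: T = 7, S = E(K, T) = 8; 5 ⊕ 8 = D.
P[3]: T = 8, S = E(K, T) = 7; 3 ⊕ 7 = 4.

P[0] = 0, P[1] = A, P[2] = D, P[3] = 4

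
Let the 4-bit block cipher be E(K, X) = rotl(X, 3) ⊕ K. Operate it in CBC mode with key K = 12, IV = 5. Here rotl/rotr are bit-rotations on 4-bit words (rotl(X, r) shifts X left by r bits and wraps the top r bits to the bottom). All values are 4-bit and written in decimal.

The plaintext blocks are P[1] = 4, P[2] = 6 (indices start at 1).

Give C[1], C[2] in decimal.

C[1] = 4, C[2] = 13

CBC encryption: C_i = E(K, P_i ⊕ C_{i−1}), with C_{0} = IV.
C[1]: P[1] ⊕ 5 = 1; E(K, 1) = 4.
C[2]: P[2] ⊕ 4 = 2; E(K, 2) = 13.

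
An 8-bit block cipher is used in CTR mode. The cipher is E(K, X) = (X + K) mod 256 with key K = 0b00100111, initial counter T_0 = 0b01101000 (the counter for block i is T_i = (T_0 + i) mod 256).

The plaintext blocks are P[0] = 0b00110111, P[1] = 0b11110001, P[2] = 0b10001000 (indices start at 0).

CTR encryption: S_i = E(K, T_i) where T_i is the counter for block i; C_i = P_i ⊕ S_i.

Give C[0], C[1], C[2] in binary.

C[0] = 0b10111000, C[1] = 0b01100001, C[2] = 0b00011001

C[0]: T = 0b01101000, S = E(K, T) = 0b10001111; 0b00110111 ⊕ 0b10001111 = 0b10111000.
C[1]: T = 0b01101001, S = E(K, T) = 0b10010000; 0b11110001 ⊕ 0b10010000 = 0b01100001.
C[2]: T = 0b01101010, S = E(K, T) = 0b10010001; 0b10001000 ⊕ 0b10010001 = 0b00011001.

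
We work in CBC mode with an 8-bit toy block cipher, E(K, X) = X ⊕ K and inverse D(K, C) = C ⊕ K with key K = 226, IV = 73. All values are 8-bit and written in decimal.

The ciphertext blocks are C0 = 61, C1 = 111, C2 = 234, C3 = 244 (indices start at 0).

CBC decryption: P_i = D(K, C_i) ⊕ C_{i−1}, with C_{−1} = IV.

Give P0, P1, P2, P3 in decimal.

P0: D(K, 61) = 223; 223 ⊕ 73 = 150.
P1: D(K, 111) = 141; 141 ⊕ 61 = 176.
P2: D(K, 234) = 8; 8 ⊕ 111 = 103.
P3: D(K, 244) = 22; 22 ⊕ 234 = 252.

P0 = 150, P1 = 176, P2 = 103, P3 = 252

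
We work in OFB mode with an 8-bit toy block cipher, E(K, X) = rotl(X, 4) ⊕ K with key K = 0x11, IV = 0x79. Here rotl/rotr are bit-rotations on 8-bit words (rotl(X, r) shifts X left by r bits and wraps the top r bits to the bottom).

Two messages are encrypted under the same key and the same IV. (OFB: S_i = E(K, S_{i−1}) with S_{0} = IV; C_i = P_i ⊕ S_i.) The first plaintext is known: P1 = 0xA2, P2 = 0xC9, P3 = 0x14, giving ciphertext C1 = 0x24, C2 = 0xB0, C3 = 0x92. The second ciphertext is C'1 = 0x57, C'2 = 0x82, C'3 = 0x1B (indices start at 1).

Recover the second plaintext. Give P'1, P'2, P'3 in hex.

P'1 = 0xD1, P'2 = 0xFB, P'3 = 0x9D

In OFB with a reused IV, both messages share the same keystream S_i, so C_i ⊕ C'_i = P_i ⊕ P'_i and thus P'_i = P_i ⊕ C_i ⊕ C'_i.
P'1: 0xA2 ⊕ 0x24 ⊕ 0x57 = 0xD1.
P'2: 0xC9 ⊕ 0xB0 ⊕ 0x82 = 0xFB.
P'3: 0x14 ⊕ 0x92 ⊕ 0x1B = 0x9D.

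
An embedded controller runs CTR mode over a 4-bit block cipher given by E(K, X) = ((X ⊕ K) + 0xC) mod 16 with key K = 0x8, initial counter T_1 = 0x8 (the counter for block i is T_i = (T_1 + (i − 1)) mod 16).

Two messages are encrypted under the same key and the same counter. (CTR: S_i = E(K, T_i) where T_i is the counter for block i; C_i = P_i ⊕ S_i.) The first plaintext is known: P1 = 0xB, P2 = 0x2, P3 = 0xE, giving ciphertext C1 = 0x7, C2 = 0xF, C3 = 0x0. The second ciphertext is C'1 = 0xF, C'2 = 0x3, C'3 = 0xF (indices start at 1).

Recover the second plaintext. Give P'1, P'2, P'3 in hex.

P'1 = 0x3, P'2 = 0xE, P'3 = 0x1

In CTR with a reused counter, both messages share the same keystream S_i, so C_i ⊕ C'_i = P_i ⊕ P'_i and thus P'_i = P_i ⊕ C_i ⊕ C'_i.
P'1: 0xB ⊕ 0x7 ⊕ 0xF = 0x3.
P'2: 0x2 ⊕ 0xF ⊕ 0x3 = 0xE.
P'3: 0xE ⊕ 0x0 ⊕ 0xF = 0x1.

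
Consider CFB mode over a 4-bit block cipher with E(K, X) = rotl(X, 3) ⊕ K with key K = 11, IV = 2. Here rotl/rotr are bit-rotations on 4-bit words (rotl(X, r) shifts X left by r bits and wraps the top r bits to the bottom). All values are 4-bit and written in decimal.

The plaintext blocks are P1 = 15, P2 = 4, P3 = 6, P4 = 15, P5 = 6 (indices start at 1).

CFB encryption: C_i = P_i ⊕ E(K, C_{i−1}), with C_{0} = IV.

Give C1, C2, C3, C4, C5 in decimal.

C1 = 5, C2 = 5, C3 = 7, C4 = 15, C5 = 2

C1: E(K, 2) = 10; 15 ⊕ 10 = 5.
C2: E(K, 5) = 1; 4 ⊕ 1 = 5.
C3: E(K, 5) = 1; 6 ⊕ 1 = 7.
C4: E(K, 7) = 0; 15 ⊕ 0 = 15.
C5: E(K, 15) = 4; 6 ⊕ 4 = 2.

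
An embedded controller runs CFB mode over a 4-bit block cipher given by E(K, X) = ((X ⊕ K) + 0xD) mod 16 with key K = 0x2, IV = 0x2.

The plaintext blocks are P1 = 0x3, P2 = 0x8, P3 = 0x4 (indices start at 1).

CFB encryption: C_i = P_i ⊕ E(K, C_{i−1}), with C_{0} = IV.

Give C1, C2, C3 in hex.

C1: E(K, 0x2) = 0xD; 0x3 ⊕ 0xD = 0xE.
C2: E(K, 0xE) = 0x9; 0x8 ⊕ 0x9 = 0x1.
C3: E(K, 0x1) = 0x0; 0x4 ⊕ 0x0 = 0x4.

C1 = 0xE, C2 = 0x1, C3 = 0x4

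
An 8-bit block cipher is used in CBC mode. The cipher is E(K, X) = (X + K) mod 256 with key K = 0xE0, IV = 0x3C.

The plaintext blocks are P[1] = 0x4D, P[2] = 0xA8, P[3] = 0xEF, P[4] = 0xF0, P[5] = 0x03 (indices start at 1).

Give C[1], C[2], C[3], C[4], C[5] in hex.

C[1] = 0x51, C[2] = 0xD9, C[3] = 0x16, C[4] = 0xC6, C[5] = 0xA5

CBC encryption: C_i = E(K, P_i ⊕ C_{i−1}), with C_{0} = IV.
C[1]: P[1] ⊕ 0x3C = 0x71; E(K, 0x71) = 0x51.
C[2]: P[2] ⊕ 0x51 = 0xF9; E(K, 0xF9) = 0xD9.
C[3]: P[3] ⊕ 0xD9 = 0x36; E(K, 0x36) = 0x16.
C[4]: P[4] ⊕ 0x16 = 0xE6; E(K, 0xE6) = 0xC6.
C[5]: P[5] ⊕ 0xC6 = 0xC5; E(K, 0xC5) = 0xA5.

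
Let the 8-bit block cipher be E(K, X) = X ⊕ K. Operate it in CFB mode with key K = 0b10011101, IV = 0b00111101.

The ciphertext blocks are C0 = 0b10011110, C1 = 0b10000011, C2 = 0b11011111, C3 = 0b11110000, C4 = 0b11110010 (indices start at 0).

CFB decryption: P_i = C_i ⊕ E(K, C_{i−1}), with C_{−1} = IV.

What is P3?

P3: E(K, 0b11011111) = 0b01000010; 0b11110000 ⊕ 0b01000010 = 0b10110010.

P3 = 0b10110010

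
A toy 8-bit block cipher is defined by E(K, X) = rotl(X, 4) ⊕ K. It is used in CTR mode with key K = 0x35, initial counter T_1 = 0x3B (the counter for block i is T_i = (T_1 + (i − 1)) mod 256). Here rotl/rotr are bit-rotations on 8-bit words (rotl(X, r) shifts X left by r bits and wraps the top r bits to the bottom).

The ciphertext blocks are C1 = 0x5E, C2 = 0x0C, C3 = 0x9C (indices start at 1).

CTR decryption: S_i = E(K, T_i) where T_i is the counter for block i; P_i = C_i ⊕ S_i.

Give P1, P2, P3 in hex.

P1 = 0xD8, P2 = 0xFA, P3 = 0x7A

P1: T = 0x3B, S = E(K, T) = 0x86; 0x5E ⊕ 0x86 = 0xD8.
P2: T = 0x3C, S = E(K, T) = 0xF6; 0x0C ⊕ 0xF6 = 0xFA.
P3: T = 0x3D, S = E(K, T) = 0xE6; 0x9C ⊕ 0xE6 = 0x7A.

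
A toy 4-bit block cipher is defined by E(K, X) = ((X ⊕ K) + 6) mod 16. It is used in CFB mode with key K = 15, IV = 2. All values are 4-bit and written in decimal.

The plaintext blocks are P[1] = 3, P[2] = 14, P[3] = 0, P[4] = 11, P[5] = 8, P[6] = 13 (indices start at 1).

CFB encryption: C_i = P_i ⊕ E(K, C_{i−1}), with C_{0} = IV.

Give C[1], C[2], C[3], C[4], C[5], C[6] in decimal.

C[1] = 0, C[2] = 11, C[3] = 10, C[4] = 0, C[5] = 13, C[6] = 5

C[1]: E(K, 2) = 3; 3 ⊕ 3 = 0.
C[2]: E(K, 0) = 5; 14 ⊕ 5 = 11.
C[3]: E(K, 11) = 10; 0 ⊕ 10 = 10.
C[4]: E(K, 10) = 11; 11 ⊕ 11 = 0.
C[5]: E(K, 0) = 5; 8 ⊕ 5 = 13.
C[6]: E(K, 13) = 8; 13 ⊕ 8 = 5.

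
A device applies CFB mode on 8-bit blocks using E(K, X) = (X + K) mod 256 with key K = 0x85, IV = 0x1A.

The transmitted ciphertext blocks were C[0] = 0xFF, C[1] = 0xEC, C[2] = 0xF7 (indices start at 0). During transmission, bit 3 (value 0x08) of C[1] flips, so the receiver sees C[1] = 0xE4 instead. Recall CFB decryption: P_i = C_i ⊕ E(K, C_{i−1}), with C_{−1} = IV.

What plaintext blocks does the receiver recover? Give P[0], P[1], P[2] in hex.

P[0] = 0x60, P[1] = 0x60, P[2] = 0x9E

Only C[1] changed, to 0xE4. In CFB, a change in C_i flips the same bit in P_i and garbles P_{i+1}. Decrypting the received ciphertext:
P[0]: E(K, 0x1A) = 0x9F; 0xFF ⊕ 0x9F = 0x60.
P[1]: E(K, 0xFF) = 0x84; 0xE4 ⊕ 0x84 = 0x60.
P[2]: E(K, 0xE4) = 0x69; 0xF7 ⊕ 0x69 = 0x9E.
Blocks that differ from the original plaintext: P[1], P[2].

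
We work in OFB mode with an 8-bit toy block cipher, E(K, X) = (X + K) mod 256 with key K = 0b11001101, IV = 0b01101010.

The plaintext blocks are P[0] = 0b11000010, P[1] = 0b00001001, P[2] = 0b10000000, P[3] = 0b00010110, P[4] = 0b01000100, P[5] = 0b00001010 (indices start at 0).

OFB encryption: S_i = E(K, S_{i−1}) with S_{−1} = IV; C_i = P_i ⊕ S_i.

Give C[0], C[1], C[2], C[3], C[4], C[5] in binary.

C[0] = 0b11110101, C[1] = 0b00001101, C[2] = 0b01010001, C[3] = 0b10001000, C[4] = 0b00101111, C[5] = 0b00110010

C[0]: S = E(K, 0b01101010) = 0b00110111; 0b11000010 ⊕ 0b00110111 = 0b11110101.
C[1]: S = E(K, 0b00110111) = 0b00000100; 0b00001001 ⊕ 0b00000100 = 0b00001101.
C[2]: S = E(K, 0b00000100) = 0b11010001; 0b10000000 ⊕ 0b11010001 = 0b01010001.
C[3]: S = E(K, 0b11010001) = 0b10011110; 0b00010110 ⊕ 0b10011110 = 0b10001000.
C[4]: S = E(K, 0b10011110) = 0b01101011; 0b01000100 ⊕ 0b01101011 = 0b00101111.
C[5]: S = E(K, 0b01101011) = 0b00111000; 0b00001010 ⊕ 0b00111000 = 0b00110010.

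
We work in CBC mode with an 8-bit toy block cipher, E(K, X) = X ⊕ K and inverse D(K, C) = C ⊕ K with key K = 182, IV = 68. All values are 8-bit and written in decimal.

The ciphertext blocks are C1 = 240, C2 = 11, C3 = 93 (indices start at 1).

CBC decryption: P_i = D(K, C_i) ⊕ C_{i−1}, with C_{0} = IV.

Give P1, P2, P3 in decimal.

P1: D(K, 240) = 70; 70 ⊕ 68 = 2.
P2: D(K, 11) = 189; 189 ⊕ 240 = 77.
P3: D(K, 93) = 235; 235 ⊕ 11 = 224.

P1 = 2, P2 = 77, P3 = 224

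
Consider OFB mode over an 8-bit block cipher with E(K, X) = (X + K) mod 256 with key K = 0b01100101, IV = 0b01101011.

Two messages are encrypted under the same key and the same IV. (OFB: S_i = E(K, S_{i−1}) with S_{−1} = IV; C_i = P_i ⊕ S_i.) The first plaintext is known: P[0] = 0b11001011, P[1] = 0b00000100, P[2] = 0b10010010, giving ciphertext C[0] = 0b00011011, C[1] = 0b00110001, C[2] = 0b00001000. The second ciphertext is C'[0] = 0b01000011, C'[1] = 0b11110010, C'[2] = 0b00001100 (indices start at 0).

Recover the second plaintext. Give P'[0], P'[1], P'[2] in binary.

P'[0] = 0b10010011, P'[1] = 0b11000111, P'[2] = 0b10010110

In OFB with a reused IV, both messages share the same keystream S_i, so C_i ⊕ C'_i = P_i ⊕ P'_i and thus P'_i = P_i ⊕ C_i ⊕ C'_i.
P'[0]: 0b11001011 ⊕ 0b00011011 ⊕ 0b01000011 = 0b10010011.
P'[1]: 0b00000100 ⊕ 0b00110001 ⊕ 0b11110010 = 0b11000111.
P'[2]: 0b10010010 ⊕ 0b00001000 ⊕ 0b00001100 = 0b10010110.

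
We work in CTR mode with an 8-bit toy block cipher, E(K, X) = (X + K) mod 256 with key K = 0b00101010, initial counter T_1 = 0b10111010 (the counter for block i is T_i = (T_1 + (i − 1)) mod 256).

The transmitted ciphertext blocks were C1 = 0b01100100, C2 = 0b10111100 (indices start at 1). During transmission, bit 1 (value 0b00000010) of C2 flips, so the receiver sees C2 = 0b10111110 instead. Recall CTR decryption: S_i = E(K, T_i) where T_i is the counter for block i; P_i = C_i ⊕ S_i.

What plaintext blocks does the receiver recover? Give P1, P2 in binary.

Only C2 changed, to 0b10111110. In CTR, a change in C_i flips the same bit in P_i only; the keystream is unaffected. Decrypting the received ciphertext:
P1: T = 0b10111010, S = E(K, T) = 0b11100100; 0b01100100 ⊕ 0b11100100 = 0b10000000.
P2: T = 0b10111011, S = E(K, T) = 0b11100101; 0b10111110 ⊕ 0b11100101 = 0b01011011.
Blocks that differ from the original plaintext: P2.

P1 = 0b10000000, P2 = 0b01011011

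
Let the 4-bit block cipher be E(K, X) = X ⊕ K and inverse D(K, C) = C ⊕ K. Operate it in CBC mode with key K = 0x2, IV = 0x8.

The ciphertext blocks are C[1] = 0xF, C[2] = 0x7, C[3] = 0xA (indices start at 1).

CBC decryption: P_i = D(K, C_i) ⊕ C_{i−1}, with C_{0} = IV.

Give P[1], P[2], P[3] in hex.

P[1] = 0x5, P[2] = 0xA, P[3] = 0xF

P[1]: D(K, 0xF) = 0xD; 0xD ⊕ 0x8 = 0x5.
P[2]: D(K, 0x7) = 0x5; 0x5 ⊕ 0xF = 0xA.
P[3]: D(K, 0xA) = 0x8; 0x8 ⊕ 0x7 = 0xF.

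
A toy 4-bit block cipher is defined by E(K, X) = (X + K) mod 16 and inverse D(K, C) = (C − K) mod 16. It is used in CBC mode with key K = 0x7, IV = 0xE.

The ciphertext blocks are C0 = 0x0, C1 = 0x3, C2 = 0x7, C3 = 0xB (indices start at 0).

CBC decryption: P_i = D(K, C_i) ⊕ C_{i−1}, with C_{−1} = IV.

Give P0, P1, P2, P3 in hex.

P0 = 0x7, P1 = 0xC, P2 = 0x3, P3 = 0x3

P0: D(K, 0x0) = 0x9; 0x9 ⊕ 0xE = 0x7.
P1: D(K, 0x3) = 0xC; 0xC ⊕ 0x0 = 0xC.
P2: D(K, 0x7) = 0x0; 0x0 ⊕ 0x3 = 0x3.
P3: D(K, 0xB) = 0x4; 0x4 ⊕ 0x7 = 0x3.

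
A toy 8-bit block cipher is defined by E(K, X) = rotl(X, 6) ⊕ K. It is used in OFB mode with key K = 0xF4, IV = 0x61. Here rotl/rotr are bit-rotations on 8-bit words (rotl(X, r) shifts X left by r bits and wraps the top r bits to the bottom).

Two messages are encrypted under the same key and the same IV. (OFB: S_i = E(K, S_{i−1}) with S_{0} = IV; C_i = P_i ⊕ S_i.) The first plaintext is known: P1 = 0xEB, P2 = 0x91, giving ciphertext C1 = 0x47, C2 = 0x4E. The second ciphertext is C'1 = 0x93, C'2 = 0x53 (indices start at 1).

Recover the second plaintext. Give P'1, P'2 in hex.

In OFB with a reused IV, both messages share the same keystream S_i, so C_i ⊕ C'_i = P_i ⊕ P'_i and thus P'_i = P_i ⊕ C_i ⊕ C'_i.
P'1: 0xEB ⊕ 0x47 ⊕ 0x93 = 0x3F.
P'2: 0x91 ⊕ 0x4E ⊕ 0x53 = 0x8C.

P'1 = 0x3F, P'2 = 0x8C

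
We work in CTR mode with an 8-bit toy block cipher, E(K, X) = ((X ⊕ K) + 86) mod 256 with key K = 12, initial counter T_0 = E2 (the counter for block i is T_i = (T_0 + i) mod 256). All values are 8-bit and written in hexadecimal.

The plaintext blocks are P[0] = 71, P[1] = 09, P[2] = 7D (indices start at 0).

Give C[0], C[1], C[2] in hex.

C[0] = 07, C[1] = 7E, C[2] = 01

CTR encryption: S_i = E(K, T_i) where T_i is the counter for block i; C_i = P_i ⊕ S_i.
C[0]: T = E2, S = E(K, T) = 76; 71 ⊕ 76 = 07.
C[1]: T = E3, S = E(K, T) = 77; 09 ⊕ 77 = 7E.
C[2]: T = E4, S = E(K, T) = 7C; 7D ⊕ 7C = 01.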